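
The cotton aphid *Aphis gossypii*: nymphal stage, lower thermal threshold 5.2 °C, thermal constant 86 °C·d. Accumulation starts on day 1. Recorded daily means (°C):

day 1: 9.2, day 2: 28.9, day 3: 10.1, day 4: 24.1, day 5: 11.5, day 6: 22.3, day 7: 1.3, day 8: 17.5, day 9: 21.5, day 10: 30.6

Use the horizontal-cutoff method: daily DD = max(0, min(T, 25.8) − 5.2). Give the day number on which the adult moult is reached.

Daily DD above 5.2 °C (capped at 20.6): 4.0, 20.6, 4.9, 18.9, 6.3, 17.1, 0.0, 12.3, 16.3, 20.6.
Cumulative: 4.0, 24.6, 29.5, 48.4, 54.7, 71.8, 71.8, 84.1, 100.4, 121.0.
The total first reaches 86 DD on day 9.

day 9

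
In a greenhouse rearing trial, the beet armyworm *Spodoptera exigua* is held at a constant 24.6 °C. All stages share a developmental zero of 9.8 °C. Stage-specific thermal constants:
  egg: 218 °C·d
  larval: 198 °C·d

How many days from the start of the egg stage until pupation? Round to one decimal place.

Daily accumulation at 24.6 °C = 24.6 − 9.8 = 14.8 DD/day.
Total K = 218 + 198 = 416 DD.
Total duration = 416 / 14.8 = 28.108 ≈ 28.1 days.

28.1 days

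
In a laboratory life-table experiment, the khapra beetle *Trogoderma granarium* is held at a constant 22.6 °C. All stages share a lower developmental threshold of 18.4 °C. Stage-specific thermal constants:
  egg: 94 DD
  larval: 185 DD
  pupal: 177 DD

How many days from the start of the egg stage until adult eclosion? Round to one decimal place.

108.6 days

Daily accumulation at 22.6 °C = 22.6 − 18.4 = 4.2 DD/day.
Total K = 94 + 185 + 177 = 456 DD.
Total duration = 456 / 4.2 = 108.571 ≈ 108.6 days.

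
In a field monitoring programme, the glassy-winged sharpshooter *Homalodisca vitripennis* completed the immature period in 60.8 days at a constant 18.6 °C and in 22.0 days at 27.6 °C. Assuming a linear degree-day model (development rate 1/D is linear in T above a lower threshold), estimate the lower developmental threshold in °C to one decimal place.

Under the model K = D·(T − T_b), so D₁·(T₁ − T_b) = D₂·(T₂ − T_b).
60.8·(18.6 − T_b) = 22.0·(27.6 − T_b)
T_b = (60.8·18.6 − 22.0·27.6) / (60.8 − 22.0) = 523.68 / 38.8 = 13.497 °C ≈ 13.5 °C.

13.5 °C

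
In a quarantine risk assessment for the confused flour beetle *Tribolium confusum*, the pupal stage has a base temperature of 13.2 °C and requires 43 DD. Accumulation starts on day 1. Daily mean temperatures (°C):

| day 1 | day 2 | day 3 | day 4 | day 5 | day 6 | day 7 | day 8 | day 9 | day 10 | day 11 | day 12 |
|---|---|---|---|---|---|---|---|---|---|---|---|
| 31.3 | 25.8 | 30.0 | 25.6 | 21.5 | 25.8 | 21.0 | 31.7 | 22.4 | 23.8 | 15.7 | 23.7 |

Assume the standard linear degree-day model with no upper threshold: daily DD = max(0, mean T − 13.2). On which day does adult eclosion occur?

Daily DD above 13.2 °C: 18.1, 12.6, 16.8, 12.4, 8.3, 12.6, 7.8, 18.5, 9.2, 10.6, 2.5, 10.5.
Cumulative: 18.1, 30.7, 47.5, 59.9, 68.2, 80.8, 88.6, 107.1, 116.3, 126.9, 129.4, 139.9.
The total first reaches 43 DD on day 3.

day 3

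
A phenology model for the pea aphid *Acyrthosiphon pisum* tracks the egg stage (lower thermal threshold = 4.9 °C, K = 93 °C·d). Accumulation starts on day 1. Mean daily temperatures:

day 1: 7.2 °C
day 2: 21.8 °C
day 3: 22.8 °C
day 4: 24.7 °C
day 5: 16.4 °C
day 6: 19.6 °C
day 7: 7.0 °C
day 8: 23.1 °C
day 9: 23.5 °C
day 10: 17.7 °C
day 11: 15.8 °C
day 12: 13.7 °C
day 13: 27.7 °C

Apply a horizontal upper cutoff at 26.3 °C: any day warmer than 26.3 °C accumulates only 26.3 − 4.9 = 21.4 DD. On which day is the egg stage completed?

Daily DD above 4.9 °C (capped at 21.4): 2.3, 16.9, 17.9, 19.8, 11.5, 14.7, 2.1, 18.2, 18.6, 12.8, 10.9, 8.8, 21.4.
Cumulative: 2.3, 19.2, 37.1, 56.9, 68.4, 83.1, 85.2, 103.4, 122.0, 134.8, 145.7, 154.5, 175.9.
The total first reaches 93 DD on day 8.

day 8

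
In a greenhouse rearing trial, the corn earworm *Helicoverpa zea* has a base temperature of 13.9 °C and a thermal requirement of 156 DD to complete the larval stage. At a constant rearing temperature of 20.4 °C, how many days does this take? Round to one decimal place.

Daily accumulation = 20.4 − 13.9 = 6.5 DD/day.
Duration = 156 / 6.5 = 24.000 ≈ 24.0 days.

24.0 days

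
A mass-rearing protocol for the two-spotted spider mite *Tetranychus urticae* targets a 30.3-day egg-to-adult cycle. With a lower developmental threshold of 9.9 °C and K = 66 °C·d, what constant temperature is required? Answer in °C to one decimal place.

Required daily accumulation = 66 / 30.3 = 2.178 DD/day.
T = T_base + 2.178 = 9.9 + 2.178 = 12.078 ≈ 12.1 °C.

12.1 °C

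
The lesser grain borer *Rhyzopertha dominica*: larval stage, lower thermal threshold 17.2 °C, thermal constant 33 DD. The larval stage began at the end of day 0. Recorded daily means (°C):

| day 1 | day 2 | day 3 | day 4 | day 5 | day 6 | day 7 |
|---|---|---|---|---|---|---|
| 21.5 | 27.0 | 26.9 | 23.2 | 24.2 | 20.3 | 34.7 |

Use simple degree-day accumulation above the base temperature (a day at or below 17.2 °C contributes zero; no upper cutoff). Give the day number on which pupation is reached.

Daily DD above 17.2 °C: 4.3, 9.8, 9.7, 6.0, 7.0, 3.1, 17.5.
Cumulative: 4.3, 14.1, 23.8, 29.8, 36.8, 39.9, 57.4.
The total first reaches 33 DD on day 5.

day 5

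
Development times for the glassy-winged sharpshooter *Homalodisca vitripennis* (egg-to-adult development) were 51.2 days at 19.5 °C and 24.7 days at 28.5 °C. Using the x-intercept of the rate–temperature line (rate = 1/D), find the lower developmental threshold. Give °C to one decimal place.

Under the model K = D·(T − T_b), so D₁·(T₁ − T_b) = D₂·(T₂ − T_b).
51.2·(19.5 − T_b) = 24.7·(28.5 − T_b)
T_b = (51.2·19.5 − 24.7·28.5) / (51.2 − 24.7) = 294.45 / 26.5 = 11.111 °C ≈ 11.1 °C.

11.1 °C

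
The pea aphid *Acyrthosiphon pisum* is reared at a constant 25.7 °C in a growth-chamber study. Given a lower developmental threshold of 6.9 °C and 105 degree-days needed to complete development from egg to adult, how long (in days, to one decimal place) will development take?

5.6 days

Daily accumulation = 25.7 − 6.9 = 18.8 DD/day.
Duration = 105 / 18.8 = 5.585 ≈ 5.6 days.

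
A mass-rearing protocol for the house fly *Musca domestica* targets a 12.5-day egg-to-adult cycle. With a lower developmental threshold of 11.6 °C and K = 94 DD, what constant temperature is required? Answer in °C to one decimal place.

19.1 °C

Required daily accumulation = 94 / 12.5 = 7.520 DD/day.
T = T_base + 7.520 = 11.6 + 7.520 = 19.120 ≈ 19.1 °C.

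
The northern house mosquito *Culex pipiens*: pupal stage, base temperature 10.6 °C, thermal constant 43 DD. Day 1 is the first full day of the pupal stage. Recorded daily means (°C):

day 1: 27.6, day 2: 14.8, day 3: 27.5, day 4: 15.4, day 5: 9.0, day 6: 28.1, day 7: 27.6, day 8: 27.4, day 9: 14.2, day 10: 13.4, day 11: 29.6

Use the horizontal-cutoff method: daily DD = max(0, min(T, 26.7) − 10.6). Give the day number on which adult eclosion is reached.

day 6

Daily DD above 10.6 °C (capped at 16.1): 16.1, 4.2, 16.1, 4.8, 0.0, 16.1, 16.1, 16.1, 3.6, 2.8, 16.1.
Cumulative: 16.1, 20.3, 36.4, 41.2, 41.2, 57.3, 73.4, 89.5, 93.1, 95.9, 112.0.
The total first reaches 43 DD on day 6.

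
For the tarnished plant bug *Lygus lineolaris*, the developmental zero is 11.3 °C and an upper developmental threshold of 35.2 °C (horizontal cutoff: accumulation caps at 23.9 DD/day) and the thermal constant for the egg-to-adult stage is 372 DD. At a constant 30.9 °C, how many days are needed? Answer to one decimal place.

Daily accumulation = 30.9 − 11.3 = 19.6 DD/day.
Duration = 372 / 19.6 = 18.980 ≈ 19.0 days.

19.0 days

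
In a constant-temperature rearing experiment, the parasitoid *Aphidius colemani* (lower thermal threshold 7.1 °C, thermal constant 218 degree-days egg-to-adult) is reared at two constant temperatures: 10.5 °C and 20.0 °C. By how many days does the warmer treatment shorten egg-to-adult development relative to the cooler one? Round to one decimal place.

47.2 days

At 10.5 °C: 218 / (10.5 − 7.1) = 218 / 3.4 = 64.118 d.
At 20.0 °C: 218 / (20.0 − 7.1) = 218 / 12.9 = 16.899 d.
Difference = |64.118 − 16.899| = 47.218 ≈ 47.2 days.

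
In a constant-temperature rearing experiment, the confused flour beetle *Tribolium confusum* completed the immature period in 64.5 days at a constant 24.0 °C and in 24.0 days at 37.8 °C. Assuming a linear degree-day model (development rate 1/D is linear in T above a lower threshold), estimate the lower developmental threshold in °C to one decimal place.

15.8 °C

Under the model K = D·(T − T_b), so D₁·(T₁ − T_b) = D₂·(T₂ − T_b).
64.5·(24.0 − T_b) = 24.0·(37.8 − T_b)
T_b = (64.5·24.0 − 24.0·37.8) / (64.5 − 24.0) = 640.80 / 40.5 = 15.822 °C ≈ 15.8 °C.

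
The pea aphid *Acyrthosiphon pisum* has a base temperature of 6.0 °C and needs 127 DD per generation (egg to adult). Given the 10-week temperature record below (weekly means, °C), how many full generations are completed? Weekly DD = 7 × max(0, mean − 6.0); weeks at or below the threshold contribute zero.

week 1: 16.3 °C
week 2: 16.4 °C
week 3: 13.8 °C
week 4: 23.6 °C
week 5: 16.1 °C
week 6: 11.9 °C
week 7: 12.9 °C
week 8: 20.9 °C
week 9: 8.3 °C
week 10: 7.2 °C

Weekly DD (7 × max(0, T̄ − 6.0)): 72.1, 72.8, 54.6, 123.2, 70.7, 41.3, 48.3, 104.3, 16.1, 8.4.
Season total = 611.8 DD.
Complete generations = ⌊611.8 / 127⌋ = 4.

4 generations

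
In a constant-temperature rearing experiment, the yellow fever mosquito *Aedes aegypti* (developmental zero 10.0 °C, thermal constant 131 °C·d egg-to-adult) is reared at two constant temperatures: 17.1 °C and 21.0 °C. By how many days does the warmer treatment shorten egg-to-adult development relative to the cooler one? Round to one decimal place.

6.5 days

At 17.1 °C: 131 / (17.1 − 10.0) = 131 / 7.1 = 18.451 d.
At 21.0 °C: 131 / (21.0 − 10.0) = 131 / 11.0 = 11.909 d.
Difference = |18.451 − 11.909| = 6.542 ≈ 6.5 days.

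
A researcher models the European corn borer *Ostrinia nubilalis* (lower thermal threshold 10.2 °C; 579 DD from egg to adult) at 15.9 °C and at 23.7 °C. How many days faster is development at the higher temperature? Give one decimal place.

At 15.9 °C: 579 / (15.9 − 10.2) = 579 / 5.7 = 101.579 d.
At 23.7 °C: 579 / (23.7 − 10.2) = 579 / 13.5 = 42.889 d.
Difference = |101.579 − 42.889| = 58.690 ≈ 58.7 days.

58.7 days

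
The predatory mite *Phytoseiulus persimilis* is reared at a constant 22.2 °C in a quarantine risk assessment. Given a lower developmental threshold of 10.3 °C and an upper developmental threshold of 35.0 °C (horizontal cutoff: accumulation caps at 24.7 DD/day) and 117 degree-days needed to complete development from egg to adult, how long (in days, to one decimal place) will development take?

9.8 days

Daily accumulation = 22.2 − 10.3 = 11.9 DD/day.
Duration = 117 / 11.9 = 9.832 ≈ 9.8 days.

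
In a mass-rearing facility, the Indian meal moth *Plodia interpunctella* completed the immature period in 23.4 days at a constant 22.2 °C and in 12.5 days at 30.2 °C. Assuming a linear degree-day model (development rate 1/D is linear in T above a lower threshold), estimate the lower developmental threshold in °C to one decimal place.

Equal thermal constants: D₁(T₁ − T_b) = D₂(T₂ − T_b).
23.4·(22.2 − T_b) = 12.5·(30.2 − T_b)
T_b = (23.4·22.2 − 12.5·30.2) / (23.4 − 12.5) = 141.98 / 10.9 = 13.026 °C ≈ 13.0 °C.

13.0 °C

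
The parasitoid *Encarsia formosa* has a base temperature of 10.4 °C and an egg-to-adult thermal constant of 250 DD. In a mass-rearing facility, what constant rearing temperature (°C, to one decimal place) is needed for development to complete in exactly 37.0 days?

17.2 °C

Required daily accumulation = 250 / 37.0 = 6.757 DD/day.
T = T_base + 6.757 = 10.4 + 6.757 = 17.157 ≈ 17.2 °C.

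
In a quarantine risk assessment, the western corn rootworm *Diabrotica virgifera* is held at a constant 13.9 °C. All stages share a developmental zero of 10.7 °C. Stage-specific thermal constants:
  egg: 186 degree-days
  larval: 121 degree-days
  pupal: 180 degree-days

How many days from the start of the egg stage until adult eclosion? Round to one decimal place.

152.2 days

Daily accumulation at 13.9 °C = 13.9 − 10.7 = 3.2 DD/day.
Total K = 186 + 121 + 180 = 487 DD.
Total duration = 487 / 3.2 = 152.187 ≈ 152.2 days.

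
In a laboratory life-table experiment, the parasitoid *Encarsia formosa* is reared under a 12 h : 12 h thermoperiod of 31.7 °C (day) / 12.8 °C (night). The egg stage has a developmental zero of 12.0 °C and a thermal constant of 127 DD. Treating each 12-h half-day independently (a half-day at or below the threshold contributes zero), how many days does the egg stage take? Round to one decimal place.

12.4 days

Day half: max(0, 31.7 − 12.0) × 0.5 = 19.7 × 0.5 = 9.85 DD.
Night half: max(0, 12.8 − 12.0) × 0.5 = 0.8 × 0.5 = 0.40 DD.
Per 24 h: 10.25 DD/day.
Duration = 127 / 10.25 = 12.390 ≈ 12.4 days.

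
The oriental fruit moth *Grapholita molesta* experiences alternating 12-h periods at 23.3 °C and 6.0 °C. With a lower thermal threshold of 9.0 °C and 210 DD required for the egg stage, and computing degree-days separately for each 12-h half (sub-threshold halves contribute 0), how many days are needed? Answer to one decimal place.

29.4 days

Day half: max(0, 23.3 − 9.0) × 0.5 = 14.3 × 0.5 = 7.15 DD.
Night half: max(0, 6.0 − 9.0) × 0.5 = 0.0 × 0.5 = 0.00 DD.
Per 24 h: 7.15 DD/day.
Duration = 210 / 7.15 = 29.371 ≈ 29.4 days.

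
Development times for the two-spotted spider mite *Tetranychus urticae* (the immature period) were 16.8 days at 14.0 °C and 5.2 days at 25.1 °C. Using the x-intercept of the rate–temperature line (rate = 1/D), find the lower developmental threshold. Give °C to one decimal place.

9.0 °C

Linear rate model ⇒ the product D·(T − T_b) is constant across temperatures.
16.8·(14.0 − T_b) = 5.2·(25.1 − T_b)
T_b = (16.8·14.0 − 5.2·25.1) / (16.8 − 5.2) = 104.68 / 11.6 = 9.024 °C ≈ 9.0 °C.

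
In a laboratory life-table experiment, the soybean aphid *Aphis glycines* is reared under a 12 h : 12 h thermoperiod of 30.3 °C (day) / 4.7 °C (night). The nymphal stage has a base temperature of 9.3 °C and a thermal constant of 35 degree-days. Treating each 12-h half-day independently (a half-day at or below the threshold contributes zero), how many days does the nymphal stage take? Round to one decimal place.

Day half: max(0, 30.3 − 9.3) × 0.5 = 21.0 × 0.5 = 10.50 DD.
Night half: max(0, 4.7 − 9.3) × 0.5 = 0.0 × 0.5 = 0.00 DD.
Per 24 h: 10.50 DD/day.
Duration = 35 / 10.50 = 3.333 ≈ 3.3 days.

3.3 days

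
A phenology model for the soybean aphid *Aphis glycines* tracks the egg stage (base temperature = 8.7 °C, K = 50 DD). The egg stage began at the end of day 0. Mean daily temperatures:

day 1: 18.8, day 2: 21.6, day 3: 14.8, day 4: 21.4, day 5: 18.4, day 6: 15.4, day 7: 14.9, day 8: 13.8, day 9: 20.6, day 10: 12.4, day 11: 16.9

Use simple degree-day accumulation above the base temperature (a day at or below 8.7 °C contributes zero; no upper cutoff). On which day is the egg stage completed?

day 5

Daily DD above 8.7 °C: 10.1, 12.9, 6.1, 12.7, 9.7, 6.7, 6.2, 5.1, 11.9, 3.7, 8.2.
Cumulative: 10.1, 23.0, 29.1, 41.8, 51.5, 58.2, 64.4, 69.5, 81.4, 85.1, 93.3.
The total first reaches 50 DD on day 5.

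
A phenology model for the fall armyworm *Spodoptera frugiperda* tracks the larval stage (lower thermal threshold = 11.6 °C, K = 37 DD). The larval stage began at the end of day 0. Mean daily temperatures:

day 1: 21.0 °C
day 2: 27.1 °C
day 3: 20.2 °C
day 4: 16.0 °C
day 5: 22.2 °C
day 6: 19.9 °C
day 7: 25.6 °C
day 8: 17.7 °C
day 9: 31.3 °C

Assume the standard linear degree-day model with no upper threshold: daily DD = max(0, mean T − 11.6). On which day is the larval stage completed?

day 4

Daily DD above 11.6 °C: 9.4, 15.5, 8.6, 4.4, 10.6, 8.3, 14.0, 6.1, 19.7.
Cumulative: 9.4, 24.9, 33.5, 37.9, 48.5, 56.8, 70.8, 76.9, 96.6.
The total first reaches 37 DD on day 4.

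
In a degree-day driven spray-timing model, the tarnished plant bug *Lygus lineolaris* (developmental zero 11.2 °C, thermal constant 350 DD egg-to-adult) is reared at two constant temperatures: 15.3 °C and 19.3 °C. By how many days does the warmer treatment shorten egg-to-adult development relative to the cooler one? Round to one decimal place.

42.2 days

At 15.3 °C: 350 / (15.3 − 11.2) = 350 / 4.1 = 85.366 d.
At 19.3 °C: 350 / (19.3 − 11.2) = 350 / 8.1 = 43.210 d.
Difference = |85.366 − 43.210| = 42.156 ≈ 42.2 days.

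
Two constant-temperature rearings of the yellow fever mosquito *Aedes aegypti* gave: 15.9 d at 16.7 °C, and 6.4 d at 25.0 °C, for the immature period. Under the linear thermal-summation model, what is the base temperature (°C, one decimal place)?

11.1 °C

Equal thermal constants: D₁(T₁ − T_b) = D₂(T₂ − T_b).
15.9·(16.7 − T_b) = 6.4·(25.0 − T_b)
T_b = (15.9·16.7 − 6.4·25.0) / (15.9 − 6.4) = 105.53 / 9.5 = 11.108 °C ≈ 11.1 °C.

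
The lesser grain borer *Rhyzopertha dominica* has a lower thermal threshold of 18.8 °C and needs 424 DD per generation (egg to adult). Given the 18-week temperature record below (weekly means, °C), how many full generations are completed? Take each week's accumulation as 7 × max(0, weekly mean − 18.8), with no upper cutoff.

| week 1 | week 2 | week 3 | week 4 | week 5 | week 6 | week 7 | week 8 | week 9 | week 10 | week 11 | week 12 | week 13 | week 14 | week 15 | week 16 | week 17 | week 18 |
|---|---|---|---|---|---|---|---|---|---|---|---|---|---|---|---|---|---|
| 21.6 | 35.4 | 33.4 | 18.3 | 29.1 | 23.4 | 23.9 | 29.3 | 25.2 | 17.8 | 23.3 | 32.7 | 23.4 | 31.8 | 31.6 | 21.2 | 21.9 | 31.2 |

Weekly DD (7 × max(0, T̄ − 18.8)): 19.6, 116.2, 102.2, 0.0, 72.1, 32.2, 35.7, 73.5, 44.8, 0.0, 31.5, 97.3, 32.2, 91.0, 89.6, 16.8, 21.7, 86.8.
Season total = 963.2 DD.
Complete generations = ⌊963.2 / 424⌋ = 2.

2 generations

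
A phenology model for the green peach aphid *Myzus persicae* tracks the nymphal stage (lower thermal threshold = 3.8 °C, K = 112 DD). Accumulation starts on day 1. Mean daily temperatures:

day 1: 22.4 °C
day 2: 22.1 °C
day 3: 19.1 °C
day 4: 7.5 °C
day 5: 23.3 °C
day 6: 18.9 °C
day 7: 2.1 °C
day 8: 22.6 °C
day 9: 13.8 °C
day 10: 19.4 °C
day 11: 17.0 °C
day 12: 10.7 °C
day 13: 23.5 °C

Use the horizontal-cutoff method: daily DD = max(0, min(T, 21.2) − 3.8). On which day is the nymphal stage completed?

Daily DD above 3.8 °C (capped at 17.4): 17.4, 17.4, 15.3, 3.7, 17.4, 15.1, 0.0, 17.4, 10.0, 15.6, 13.2, 6.9, 17.4.
Cumulative: 17.4, 34.8, 50.1, 53.8, 71.2, 86.3, 86.3, 103.7, 113.7, 129.3, 142.5, 149.4, 166.8.
The total first reaches 112 DD on day 9.

day 9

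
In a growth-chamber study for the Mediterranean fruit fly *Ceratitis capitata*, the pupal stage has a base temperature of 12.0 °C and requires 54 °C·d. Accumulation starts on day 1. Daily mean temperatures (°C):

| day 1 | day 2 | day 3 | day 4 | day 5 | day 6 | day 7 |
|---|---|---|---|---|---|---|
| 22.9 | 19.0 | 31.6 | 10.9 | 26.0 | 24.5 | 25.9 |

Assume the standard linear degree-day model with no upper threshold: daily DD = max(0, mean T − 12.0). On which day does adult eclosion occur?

day 6

Daily DD above 12.0 °C: 10.9, 7.0, 19.6, 0.0, 14.0, 12.5, 13.9.
Cumulative: 10.9, 17.9, 37.5, 37.5, 51.5, 64.0, 77.9.
The total first reaches 54 DD on day 6.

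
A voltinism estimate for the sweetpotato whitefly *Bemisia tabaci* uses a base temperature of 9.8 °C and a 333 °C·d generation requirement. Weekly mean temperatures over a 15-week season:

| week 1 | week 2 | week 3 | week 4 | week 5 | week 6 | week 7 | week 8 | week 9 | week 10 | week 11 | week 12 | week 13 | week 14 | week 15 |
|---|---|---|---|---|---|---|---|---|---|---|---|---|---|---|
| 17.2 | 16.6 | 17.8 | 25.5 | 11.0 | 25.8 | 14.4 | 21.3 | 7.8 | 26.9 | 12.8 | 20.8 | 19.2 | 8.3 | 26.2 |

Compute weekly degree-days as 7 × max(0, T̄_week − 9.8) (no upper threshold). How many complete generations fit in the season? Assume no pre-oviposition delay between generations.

2 generations

Weekly DD (7 × max(0, T̄ − 9.8)): 51.8, 47.6, 56.0, 109.9, 8.4, 112.0, 32.2, 80.5, 0.0, 119.7, 21.0, 77.0, 65.8, 0.0, 114.8.
Season total = 896.7 DD.
Complete generations = ⌊896.7 / 333⌋ = 2.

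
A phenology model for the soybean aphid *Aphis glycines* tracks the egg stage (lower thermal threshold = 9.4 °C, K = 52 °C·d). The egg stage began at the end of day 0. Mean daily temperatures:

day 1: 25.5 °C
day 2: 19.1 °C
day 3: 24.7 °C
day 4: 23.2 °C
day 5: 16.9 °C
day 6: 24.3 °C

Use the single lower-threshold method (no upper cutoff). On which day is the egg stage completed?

Daily DD above 9.4 °C: 16.1, 9.7, 15.3, 13.8, 7.5, 14.9.
Cumulative: 16.1, 25.8, 41.1, 54.9, 62.4, 77.3.
The total first reaches 52 DD on day 4.

day 4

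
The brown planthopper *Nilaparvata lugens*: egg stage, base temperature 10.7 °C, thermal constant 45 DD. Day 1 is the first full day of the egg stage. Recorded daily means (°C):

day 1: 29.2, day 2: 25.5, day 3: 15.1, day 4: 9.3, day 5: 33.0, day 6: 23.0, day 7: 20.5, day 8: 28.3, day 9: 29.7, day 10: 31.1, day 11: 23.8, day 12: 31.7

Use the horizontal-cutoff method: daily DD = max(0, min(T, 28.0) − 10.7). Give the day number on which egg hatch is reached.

day 5

Daily DD above 10.7 °C (capped at 17.3): 17.3, 14.8, 4.4, 0.0, 17.3, 12.3, 9.8, 17.3, 17.3, 17.3, 13.1, 17.3.
Cumulative: 17.3, 32.1, 36.5, 36.5, 53.8, 66.1, 75.9, 93.2, 110.5, 127.8, 140.9, 158.2.
The total first reaches 45 DD on day 5.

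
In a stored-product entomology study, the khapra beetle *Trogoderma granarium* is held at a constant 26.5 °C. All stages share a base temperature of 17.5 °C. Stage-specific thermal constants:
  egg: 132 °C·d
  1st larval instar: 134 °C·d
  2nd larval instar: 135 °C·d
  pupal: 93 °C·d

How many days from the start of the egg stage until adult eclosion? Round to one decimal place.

54.9 days

Daily accumulation at 26.5 °C = 26.5 − 17.5 = 9.0 DD/day.
Total K = 132 + 134 + 135 + 93 = 494 DD.
Total duration = 494 / 9.0 = 54.889 ≈ 54.9 days.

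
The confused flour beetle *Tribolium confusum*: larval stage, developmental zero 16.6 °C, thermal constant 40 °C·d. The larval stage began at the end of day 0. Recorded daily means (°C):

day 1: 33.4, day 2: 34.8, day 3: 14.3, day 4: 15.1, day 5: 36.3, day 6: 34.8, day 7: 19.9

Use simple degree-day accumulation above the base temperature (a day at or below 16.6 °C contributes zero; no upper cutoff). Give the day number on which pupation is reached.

day 5

Daily DD above 16.6 °C: 16.8, 18.2, 0.0, 0.0, 19.7, 18.2, 3.3.
Cumulative: 16.8, 35.0, 35.0, 35.0, 54.7, 72.9, 76.2.
The total first reaches 40 DD on day 5.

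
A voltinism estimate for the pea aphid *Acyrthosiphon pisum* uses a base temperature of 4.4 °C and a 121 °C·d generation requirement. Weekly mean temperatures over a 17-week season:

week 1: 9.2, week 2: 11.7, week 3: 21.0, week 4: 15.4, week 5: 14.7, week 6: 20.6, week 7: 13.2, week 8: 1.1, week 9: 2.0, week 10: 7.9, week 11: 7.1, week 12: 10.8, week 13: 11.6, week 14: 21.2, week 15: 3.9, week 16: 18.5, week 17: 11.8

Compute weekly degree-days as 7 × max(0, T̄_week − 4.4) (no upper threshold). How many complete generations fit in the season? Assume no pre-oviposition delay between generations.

Weekly DD (7 × max(0, T̄ − 4.4)): 33.6, 51.1, 116.2, 77.0, 72.1, 113.4, 61.6, 0.0, 0.0, 24.5, 18.9, 44.8, 50.4, 117.6, 0.0, 98.7, 51.8.
Season total = 931.7 DD.
Complete generations = ⌊931.7 / 121⌋ = 7.

7 generations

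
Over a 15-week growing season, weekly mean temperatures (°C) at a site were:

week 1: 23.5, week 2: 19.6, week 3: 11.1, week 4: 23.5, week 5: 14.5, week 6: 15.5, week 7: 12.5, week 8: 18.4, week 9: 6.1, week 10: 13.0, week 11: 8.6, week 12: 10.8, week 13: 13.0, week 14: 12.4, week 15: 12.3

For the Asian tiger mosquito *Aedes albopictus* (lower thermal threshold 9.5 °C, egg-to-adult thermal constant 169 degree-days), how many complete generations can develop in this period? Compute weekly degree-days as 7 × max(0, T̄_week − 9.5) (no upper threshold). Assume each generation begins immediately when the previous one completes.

3 generations

Weekly DD (7 × max(0, T̄ − 9.5)): 98.0, 70.7, 11.2, 98.0, 35.0, 42.0, 21.0, 62.3, 0.0, 24.5, 0.0, 9.1, 24.5, 20.3, 19.6.
Season total = 536.2 DD.
Complete generations = ⌊536.2 / 169⌋ = 3.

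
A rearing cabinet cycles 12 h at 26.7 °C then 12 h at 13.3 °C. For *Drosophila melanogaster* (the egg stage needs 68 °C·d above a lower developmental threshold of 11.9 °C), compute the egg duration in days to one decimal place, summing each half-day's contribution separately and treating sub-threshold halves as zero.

8.4 days

Day half: max(0, 26.7 − 11.9) × 0.5 = 14.8 × 0.5 = 7.40 DD.
Night half: max(0, 13.3 − 11.9) × 0.5 = 1.4 × 0.5 = 0.70 DD.
Per 24 h: 8.10 DD/day.
Duration = 68 / 8.10 = 8.395 ≈ 8.4 days.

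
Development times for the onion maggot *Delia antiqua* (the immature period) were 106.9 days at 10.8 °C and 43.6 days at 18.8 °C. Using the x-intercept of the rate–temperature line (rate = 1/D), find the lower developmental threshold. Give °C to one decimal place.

5.3 °C

Under the model K = D·(T − T_b), so D₁·(T₁ − T_b) = D₂·(T₂ − T_b).
106.9·(10.8 − T_b) = 43.6·(18.8 − T_b)
T_b = (106.9·10.8 − 43.6·18.8) / (106.9 − 43.6) = 334.84 / 63.3 = 5.290 °C ≈ 5.3 °C.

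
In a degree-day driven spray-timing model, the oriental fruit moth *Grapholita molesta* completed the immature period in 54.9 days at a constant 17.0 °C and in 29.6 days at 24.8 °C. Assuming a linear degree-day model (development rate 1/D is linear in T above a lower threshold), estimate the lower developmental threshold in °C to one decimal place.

7.9 °C

Equal thermal constants: D₁(T₁ − T_b) = D₂(T₂ − T_b).
54.9·(17.0 − T_b) = 29.6·(24.8 − T_b)
T_b = (54.9·17.0 − 29.6·24.8) / (54.9 − 29.6) = 199.22 / 25.3 = 7.874 °C ≈ 7.9 °C.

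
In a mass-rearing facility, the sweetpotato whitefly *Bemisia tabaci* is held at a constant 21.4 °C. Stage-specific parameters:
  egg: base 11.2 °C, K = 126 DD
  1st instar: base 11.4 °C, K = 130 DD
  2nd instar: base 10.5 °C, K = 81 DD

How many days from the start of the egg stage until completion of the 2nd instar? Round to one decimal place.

32.8 days

egg: 126 / (21.4 − 11.2) = 126 / 10.2 = 12.353 d.
1st instar: 130 / (21.4 − 11.4) = 130 / 10.0 = 13.000 d.
2nd instar: 81 / (21.4 − 10.5) = 81 / 10.9 = 7.431 d.
Sum = 32.784 ≈ 32.8 days.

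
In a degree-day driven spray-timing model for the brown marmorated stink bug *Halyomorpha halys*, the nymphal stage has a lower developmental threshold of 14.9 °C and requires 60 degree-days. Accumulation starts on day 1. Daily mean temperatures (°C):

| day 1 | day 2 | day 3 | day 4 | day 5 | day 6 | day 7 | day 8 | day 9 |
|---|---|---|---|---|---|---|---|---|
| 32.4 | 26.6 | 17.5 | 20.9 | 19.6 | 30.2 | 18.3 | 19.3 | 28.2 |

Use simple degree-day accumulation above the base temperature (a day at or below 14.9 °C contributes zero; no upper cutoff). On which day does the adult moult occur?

day 7

Daily DD above 14.9 °C: 17.5, 11.7, 2.6, 6.0, 4.7, 15.3, 3.4, 4.4, 13.3.
Cumulative: 17.5, 29.2, 31.8, 37.8, 42.5, 57.8, 61.2, 65.6, 78.9.
The total first reaches 60 DD on day 7.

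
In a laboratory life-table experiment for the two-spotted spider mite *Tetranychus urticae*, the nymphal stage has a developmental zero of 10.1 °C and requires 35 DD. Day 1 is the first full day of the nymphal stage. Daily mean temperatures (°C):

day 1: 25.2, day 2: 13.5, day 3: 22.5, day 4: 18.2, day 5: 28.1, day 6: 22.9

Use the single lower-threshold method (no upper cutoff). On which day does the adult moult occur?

Daily DD above 10.1 °C: 15.1, 3.4, 12.4, 8.1, 18.0, 12.8.
Cumulative: 15.1, 18.5, 30.9, 39.0, 57.0, 69.8.
The total first reaches 35 DD on day 4.

day 4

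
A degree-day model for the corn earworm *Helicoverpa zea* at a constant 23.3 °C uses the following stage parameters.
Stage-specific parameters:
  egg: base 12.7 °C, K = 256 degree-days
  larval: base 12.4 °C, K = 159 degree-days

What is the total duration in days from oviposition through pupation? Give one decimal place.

38.7 days

egg: 256 / (23.3 − 12.7) = 256 / 10.6 = 24.151 d.
larval: 159 / (23.3 − 12.4) = 159 / 10.9 = 14.587 d.
Sum = 38.738 ≈ 38.7 days.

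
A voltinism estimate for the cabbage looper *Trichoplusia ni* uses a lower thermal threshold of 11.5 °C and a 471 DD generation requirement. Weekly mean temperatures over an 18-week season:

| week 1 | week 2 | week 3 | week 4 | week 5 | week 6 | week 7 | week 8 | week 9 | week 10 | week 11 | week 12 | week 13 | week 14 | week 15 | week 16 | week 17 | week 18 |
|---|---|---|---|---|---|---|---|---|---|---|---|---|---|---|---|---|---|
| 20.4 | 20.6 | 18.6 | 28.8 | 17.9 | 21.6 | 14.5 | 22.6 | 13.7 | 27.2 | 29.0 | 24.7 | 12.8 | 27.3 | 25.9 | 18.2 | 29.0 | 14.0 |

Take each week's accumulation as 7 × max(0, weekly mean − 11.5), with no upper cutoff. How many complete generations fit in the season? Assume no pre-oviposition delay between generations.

Weekly DD (7 × max(0, T̄ − 11.5)): 62.3, 63.7, 49.7, 121.1, 44.8, 70.7, 21.0, 77.7, 15.4, 109.9, 122.5, 92.4, 9.1, 110.6, 100.8, 46.9, 122.5, 17.5.
Season total = 1258.6 DD.
Complete generations = ⌊1258.6 / 471⌋ = 2.

2 generations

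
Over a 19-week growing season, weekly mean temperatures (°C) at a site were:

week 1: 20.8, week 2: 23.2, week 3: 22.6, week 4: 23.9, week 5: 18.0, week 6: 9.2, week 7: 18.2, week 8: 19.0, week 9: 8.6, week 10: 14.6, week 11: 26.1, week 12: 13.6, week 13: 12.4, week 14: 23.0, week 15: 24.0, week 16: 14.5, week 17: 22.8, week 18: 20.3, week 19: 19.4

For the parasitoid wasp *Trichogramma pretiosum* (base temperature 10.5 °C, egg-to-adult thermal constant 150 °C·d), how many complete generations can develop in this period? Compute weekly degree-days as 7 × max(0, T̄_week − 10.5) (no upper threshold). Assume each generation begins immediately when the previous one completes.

Weekly DD (7 × max(0, T̄ − 10.5)): 72.1, 88.9, 84.7, 93.8, 52.5, 0.0, 53.9, 59.5, 0.0, 28.7, 109.2, 21.7, 13.3, 87.5, 94.5, 28.0, 86.1, 68.6, 62.3.
Season total = 1105.3 DD.
Complete generations = ⌊1105.3 / 150⌋ = 7.

7 generations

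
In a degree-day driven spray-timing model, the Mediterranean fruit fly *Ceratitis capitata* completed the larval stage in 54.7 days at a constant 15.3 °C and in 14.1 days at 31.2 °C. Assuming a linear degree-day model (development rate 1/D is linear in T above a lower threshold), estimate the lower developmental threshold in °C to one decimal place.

Under the model K = D·(T − T_b), so D₁·(T₁ − T_b) = D₂·(T₂ − T_b).
54.7·(15.3 − T_b) = 14.1·(31.2 − T_b)
T_b = (54.7·15.3 − 14.1·31.2) / (54.7 − 14.1) = 396.99 / 40.6 = 9.778 °C ≈ 9.8 °C.

9.8 °C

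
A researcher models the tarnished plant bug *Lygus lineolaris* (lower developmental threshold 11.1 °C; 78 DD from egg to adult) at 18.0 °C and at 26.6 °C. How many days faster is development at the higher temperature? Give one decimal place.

6.3 days

At 18.0 °C: 78 / (18.0 − 11.1) = 78 / 6.9 = 11.304 d.
At 26.6 °C: 78 / (26.6 − 11.1) = 78 / 15.5 = 5.032 d.
Difference = |11.304 − 5.032| = 6.272 ≈ 6.3 days.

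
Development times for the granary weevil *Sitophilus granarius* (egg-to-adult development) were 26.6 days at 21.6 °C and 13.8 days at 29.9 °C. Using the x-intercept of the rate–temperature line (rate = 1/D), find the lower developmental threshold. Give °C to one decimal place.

Equal thermal constants: D₁(T₁ − T_b) = D₂(T₂ − T_b).
26.6·(21.6 − T_b) = 13.8·(29.9 − T_b)
T_b = (26.6·21.6 − 13.8·29.9) / (26.6 − 13.8) = 161.94 / 12.8 = 12.652 °C ≈ 12.7 °C.

12.7 °C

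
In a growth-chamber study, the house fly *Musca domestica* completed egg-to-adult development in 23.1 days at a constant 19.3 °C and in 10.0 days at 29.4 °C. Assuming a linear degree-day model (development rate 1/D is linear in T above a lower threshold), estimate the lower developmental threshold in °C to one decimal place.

Under the model K = D·(T − T_b), so D₁·(T₁ − T_b) = D₂·(T₂ − T_b).
23.1·(19.3 − T_b) = 10.0·(29.4 − T_b)
T_b = (23.1·19.3 − 10.0·29.4) / (23.1 − 10.0) = 151.83 / 13.1 = 11.590 °C ≈ 11.6 °C.

11.6 °C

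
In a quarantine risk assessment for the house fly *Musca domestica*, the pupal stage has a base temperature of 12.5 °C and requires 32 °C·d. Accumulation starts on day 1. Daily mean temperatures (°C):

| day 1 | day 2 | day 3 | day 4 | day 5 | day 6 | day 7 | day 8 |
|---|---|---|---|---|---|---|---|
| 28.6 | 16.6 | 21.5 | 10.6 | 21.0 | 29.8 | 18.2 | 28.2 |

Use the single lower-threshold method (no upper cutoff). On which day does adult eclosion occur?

Daily DD above 12.5 °C: 16.1, 4.1, 9.0, 0.0, 8.5, 17.3, 5.7, 15.7.
Cumulative: 16.1, 20.2, 29.2, 29.2, 37.7, 55.0, 60.7, 76.4.
The total first reaches 32 DD on day 5.

day 5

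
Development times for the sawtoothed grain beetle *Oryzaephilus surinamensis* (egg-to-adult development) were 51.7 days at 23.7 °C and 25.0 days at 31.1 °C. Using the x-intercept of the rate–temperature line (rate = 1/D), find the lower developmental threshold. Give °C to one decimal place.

Under the model K = D·(T − T_b), so D₁·(T₁ − T_b) = D₂·(T₂ − T_b).
51.7·(23.7 − T_b) = 25.0·(31.1 − T_b)
T_b = (51.7·23.7 − 25.0·31.1) / (51.7 − 25.0) = 447.79 / 26.7 = 16.771 °C ≈ 16.8 °C.

16.8 °C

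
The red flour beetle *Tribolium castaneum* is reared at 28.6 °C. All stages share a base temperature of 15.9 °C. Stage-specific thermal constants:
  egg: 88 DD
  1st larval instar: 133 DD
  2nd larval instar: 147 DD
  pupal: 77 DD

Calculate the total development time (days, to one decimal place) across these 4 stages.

35.0 days

Daily accumulation at 28.6 °C = 28.6 − 15.9 = 12.7 DD/day.
Total K = 88 + 133 + 147 + 77 = 445 DD.
Total duration = 445 / 12.7 = 35.039 ≈ 35.0 days.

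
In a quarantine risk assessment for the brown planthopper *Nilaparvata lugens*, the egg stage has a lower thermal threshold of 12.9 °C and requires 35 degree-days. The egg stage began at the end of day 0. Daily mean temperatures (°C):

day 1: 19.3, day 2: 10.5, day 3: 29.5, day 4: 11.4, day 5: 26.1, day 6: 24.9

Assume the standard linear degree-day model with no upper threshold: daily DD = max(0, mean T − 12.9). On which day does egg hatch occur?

day 5

Daily DD above 12.9 °C: 6.4, 0.0, 16.6, 0.0, 13.2, 12.0.
Cumulative: 6.4, 6.4, 23.0, 23.0, 36.2, 48.2.
The total first reaches 35 DD on day 5.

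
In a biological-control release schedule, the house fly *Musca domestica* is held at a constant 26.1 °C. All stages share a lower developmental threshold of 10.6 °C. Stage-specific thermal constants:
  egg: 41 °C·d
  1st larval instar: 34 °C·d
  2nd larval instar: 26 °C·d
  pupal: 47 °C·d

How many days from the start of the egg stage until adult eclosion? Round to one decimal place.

Daily accumulation at 26.1 °C = 26.1 − 10.6 = 15.5 DD/day.
Total K = 41 + 34 + 26 + 47 = 148 DD.
Total duration = 148 / 15.5 = 9.548 ≈ 9.5 days.

9.5 days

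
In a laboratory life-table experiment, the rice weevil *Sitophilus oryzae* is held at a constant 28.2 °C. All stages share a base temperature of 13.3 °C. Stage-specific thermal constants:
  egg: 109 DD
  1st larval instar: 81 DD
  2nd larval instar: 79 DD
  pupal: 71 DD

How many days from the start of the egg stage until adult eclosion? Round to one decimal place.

22.8 days

Daily accumulation at 28.2 °C = 28.2 − 13.3 = 14.9 DD/day.
Total K = 109 + 81 + 79 + 71 = 340 DD.
Total duration = 340 / 14.9 = 22.819 ≈ 22.8 days.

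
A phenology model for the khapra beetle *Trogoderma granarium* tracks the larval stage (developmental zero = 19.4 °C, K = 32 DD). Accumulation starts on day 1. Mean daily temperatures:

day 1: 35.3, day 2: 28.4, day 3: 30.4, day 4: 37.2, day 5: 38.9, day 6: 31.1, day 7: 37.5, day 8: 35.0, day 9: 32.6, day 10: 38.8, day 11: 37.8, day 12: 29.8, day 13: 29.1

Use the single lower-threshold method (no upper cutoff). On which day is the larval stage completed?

Daily DD above 19.4 °C: 15.9, 9.0, 11.0, 17.8, 19.5, 11.7, 18.1, 15.6, 13.2, 19.4, 18.4, 10.4, 9.7.
Cumulative: 15.9, 24.9, 35.9, 53.7, 73.2, 84.9, 103.0, 118.6, 131.8, 151.2, 169.6, 180.0, 189.7.
The total first reaches 32 DD on day 3.

day 3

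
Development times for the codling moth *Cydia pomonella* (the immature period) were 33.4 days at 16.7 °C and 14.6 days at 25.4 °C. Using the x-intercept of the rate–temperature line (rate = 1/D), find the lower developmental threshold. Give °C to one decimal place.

9.9 °C

Under the model K = D·(T − T_b), so D₁·(T₁ − T_b) = D₂·(T₂ − T_b).
33.4·(16.7 − T_b) = 14.6·(25.4 − T_b)
T_b = (33.4·16.7 − 14.6·25.4) / (33.4 − 14.6) = 186.94 / 18.8 = 9.944 °C ≈ 9.9 °C.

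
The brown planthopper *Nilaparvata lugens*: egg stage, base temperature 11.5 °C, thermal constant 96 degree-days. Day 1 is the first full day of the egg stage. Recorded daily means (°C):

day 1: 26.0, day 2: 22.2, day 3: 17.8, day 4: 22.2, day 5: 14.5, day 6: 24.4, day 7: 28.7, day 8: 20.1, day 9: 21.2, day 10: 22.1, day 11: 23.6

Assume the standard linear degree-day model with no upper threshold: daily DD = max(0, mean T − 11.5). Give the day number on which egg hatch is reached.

Daily DD above 11.5 °C: 14.5, 10.7, 6.3, 10.7, 3.0, 12.9, 17.2, 8.6, 9.7, 10.6, 12.1.
Cumulative: 14.5, 25.2, 31.5, 42.2, 45.2, 58.1, 75.3, 83.9, 93.6, 104.2, 116.3.
The total first reaches 96 DD on day 10.

day 10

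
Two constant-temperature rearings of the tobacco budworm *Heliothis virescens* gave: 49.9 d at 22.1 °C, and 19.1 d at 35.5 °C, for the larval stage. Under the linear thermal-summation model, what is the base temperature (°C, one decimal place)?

Equal thermal constants: D₁(T₁ − T_b) = D₂(T₂ − T_b).
49.9·(22.1 − T_b) = 19.1·(35.5 − T_b)
T_b = (49.9·22.1 − 19.1·35.5) / (49.9 − 19.1) = 424.74 / 30.8 = 13.790 °C ≈ 13.8 °C.

13.8 °C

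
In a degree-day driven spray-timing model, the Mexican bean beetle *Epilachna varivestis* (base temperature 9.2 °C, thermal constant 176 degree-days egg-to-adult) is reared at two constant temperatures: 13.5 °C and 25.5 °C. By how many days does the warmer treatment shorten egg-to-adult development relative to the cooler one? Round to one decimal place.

At 13.5 °C: 176 / (13.5 − 9.2) = 176 / 4.3 = 40.930 d.
At 25.5 °C: 176 / (25.5 − 9.2) = 176 / 16.3 = 10.798 d.
Difference = |40.930 − 10.798| = 30.133 ≈ 30.1 days.

30.1 days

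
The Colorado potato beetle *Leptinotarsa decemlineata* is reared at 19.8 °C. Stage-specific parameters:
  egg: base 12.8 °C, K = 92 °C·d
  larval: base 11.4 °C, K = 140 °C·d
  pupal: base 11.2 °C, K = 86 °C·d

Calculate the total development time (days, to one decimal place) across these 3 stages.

egg: 92 / (19.8 − 12.8) = 92 / 7.0 = 13.143 d.
larval: 140 / (19.8 − 11.4) = 140 / 8.4 = 16.667 d.
pupal: 86 / (19.8 − 11.2) = 86 / 8.6 = 10.000 d.
Sum = 39.810 ≈ 39.8 days.

39.8 days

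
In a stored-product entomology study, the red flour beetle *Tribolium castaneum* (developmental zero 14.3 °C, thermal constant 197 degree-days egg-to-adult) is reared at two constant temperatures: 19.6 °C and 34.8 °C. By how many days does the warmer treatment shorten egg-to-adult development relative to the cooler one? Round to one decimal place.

27.6 days

At 19.6 °C: 197 / (19.6 − 14.3) = 197 / 5.3 = 37.170 d.
At 34.8 °C: 197 / (34.8 − 14.3) = 197 / 20.5 = 9.610 d.
Difference = |37.170 − 9.610| = 27.560 ≈ 27.6 days.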